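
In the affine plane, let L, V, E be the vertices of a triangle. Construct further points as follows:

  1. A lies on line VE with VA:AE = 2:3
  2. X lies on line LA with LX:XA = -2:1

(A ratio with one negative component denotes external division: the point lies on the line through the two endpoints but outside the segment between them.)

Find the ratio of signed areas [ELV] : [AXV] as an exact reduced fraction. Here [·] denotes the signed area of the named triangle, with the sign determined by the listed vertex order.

Choose coordinates L = (0, 0), V = (1, 0), E = (0, 1).
1. A lies on line VE with VA:AE = 2:3 ⇒ A = (3/5, 2/5)
2. X lies on line LA with LX:XA = -2:1 ⇒ X = (6/5, 4/5)
2·[ELV] = 1, 2·[AXV] = -2/5
[ELV]:[AXV] = 1:-2/5 = -5/2

[ELV]:[AXV] = -5/2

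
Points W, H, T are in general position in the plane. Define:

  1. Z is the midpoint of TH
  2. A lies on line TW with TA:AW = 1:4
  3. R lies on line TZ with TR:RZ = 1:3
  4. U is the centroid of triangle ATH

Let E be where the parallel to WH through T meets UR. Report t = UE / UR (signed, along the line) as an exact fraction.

Work in coordinates with W = (0, 0), H = (1, 0), T = (0, 1).
1. Z is the midpoint of TH ⇒ Z = (1/2, 1/2)
2. A lies on line TW with TA:AW = 1:4 ⇒ A = (0, 4/5)
3. R lies on line TZ with TR:RZ = 1:3 ⇒ R = (1/8, 7/8)
4. U is the centroid of triangle ATH ⇒ U = (1/3, 3/5)
through T parallel to WH: direction (1, 0); meets UR at E = (1/33, 1)
E = U + t·(R−U) with t = 16/11

t = 16/11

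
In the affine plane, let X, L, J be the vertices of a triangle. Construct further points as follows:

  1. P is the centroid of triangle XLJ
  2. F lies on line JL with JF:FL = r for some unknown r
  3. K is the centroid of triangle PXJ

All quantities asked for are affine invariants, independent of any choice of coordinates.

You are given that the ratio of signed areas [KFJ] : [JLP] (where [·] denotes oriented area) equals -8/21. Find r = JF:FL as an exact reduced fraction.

r = 2/5

Work in coordinates with X = (0, 0), L = (1, 0), J = (0, 1).
1. P is the centroid of triangle XLJ ⇒ P = (1/3, 1/3)
2. With JF:FL = r, write λ = r/(r+1) so F = J + λ·(L−J); F is affine-linear in λ
3. K is the centroid of triangle PXJ ⇒ K = (1/9, 4/9)
Every point depending on F is an affine combination of F and λ-independent points, so each such coordinate is linear in λ; the λ² term in each signed area is a multiple of (L−J)×(L−J) = 0, so 2·[KFJ] and 2·[JLP] are each linear in λ. Evaluating at λ=0 and λ=1:
  2·[KFJ] = 4/9·λ,   2·[JLP] = -1/3
So [KFJ]:[JLP] = (4/9·λ) / (-1/3). Setting this equal to -8/21:
  4/9·λ = -8/21·(-1/3)  ⇒  λ = 2/7
Then r = λ/(1−λ) = (2/7)/(5/7) = 2/5. Check: with r = 2/5, F = (2/7, 5/7) and [KFJ]:[JLP] = -8/21 as required.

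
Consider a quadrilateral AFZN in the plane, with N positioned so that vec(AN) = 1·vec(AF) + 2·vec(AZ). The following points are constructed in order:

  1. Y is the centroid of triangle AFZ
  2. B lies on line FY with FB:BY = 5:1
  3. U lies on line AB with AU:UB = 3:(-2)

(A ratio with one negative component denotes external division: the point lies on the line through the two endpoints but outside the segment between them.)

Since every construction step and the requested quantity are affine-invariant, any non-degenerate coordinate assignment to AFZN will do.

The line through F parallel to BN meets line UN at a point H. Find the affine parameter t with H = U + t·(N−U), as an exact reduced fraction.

t = 1/11

Assign A = (0, 0), F = (1, 0), Z = (0, 1), N = (1, 2) — the answer is frame-independent, so this choice is without loss of generality.
1. Y is the centroid of triangle AFZ ⇒ Y = (1/3, 1/3)
2. B lies on line FY with FB:BY = 5:1 ⇒ B = (4/9, 5/18)
3. U lies on line AB with AU:UB = 3:(-2) ⇒ U = (4/3, 5/6)
through F parallel to BN: direction (5/9, 31/18); meets UN at H = (43/33, 31/33)
H = U + t·(N−U) with t = 1/11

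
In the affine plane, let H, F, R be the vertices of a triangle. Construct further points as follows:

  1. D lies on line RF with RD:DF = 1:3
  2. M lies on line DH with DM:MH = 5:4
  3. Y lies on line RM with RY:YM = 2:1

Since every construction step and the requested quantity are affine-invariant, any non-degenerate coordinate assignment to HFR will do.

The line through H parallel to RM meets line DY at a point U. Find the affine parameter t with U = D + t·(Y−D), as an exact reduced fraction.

Choose coordinates H = (0, 0), F = (1, 0), R = (0, 1).
1. D lies on line RF with RD:DF = 1:3 ⇒ D = (1/4, 3/4)
2. M lies on line DH with DM:MH = 5:4 ⇒ M = (1/9, 1/3)
3. Y lies on line RM with RY:YM = 2:1 ⇒ Y = (2/27, 5/9)
through H parallel to RM: direction (1/9, -2/3); meets DY at U = (-1/15, 2/5)
U = D + t·(Y−D) with t = 9/5

t = 9/5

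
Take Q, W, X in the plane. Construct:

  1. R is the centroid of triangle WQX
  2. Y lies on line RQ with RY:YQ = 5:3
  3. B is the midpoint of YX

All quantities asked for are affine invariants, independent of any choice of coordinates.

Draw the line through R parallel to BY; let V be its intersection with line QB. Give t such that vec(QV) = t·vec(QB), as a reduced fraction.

t = 8/3

Work in coordinates with Q = (0, 0), W = (1, 0), X = (0, 1).
1. R is the centroid of triangle WQX ⇒ R = (1/3, 1/3)
2. Y lies on line RQ with RY:YQ = 5:3 ⇒ Y = (1/8, 1/8)
3. B is the midpoint of YX ⇒ B = (1/16, 9/16)
through R parallel to BY: direction (1/16, -7/16); meets QB at V = (1/6, 3/2)
V = Q + t·(B−Q) with t = 8/3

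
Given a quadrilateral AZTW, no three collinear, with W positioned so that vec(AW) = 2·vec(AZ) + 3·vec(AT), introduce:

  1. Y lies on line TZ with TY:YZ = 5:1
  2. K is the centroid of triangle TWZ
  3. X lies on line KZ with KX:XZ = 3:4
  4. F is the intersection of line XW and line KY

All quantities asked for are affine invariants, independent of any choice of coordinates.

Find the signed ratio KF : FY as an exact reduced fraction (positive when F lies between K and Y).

Assign A = (0, 0), Z = (1, 0), T = (0, 1), W = (2, 3) — the answer is frame-independent, so this choice is without loss of generality.
1. Y lies on line TZ with TY:YZ = 5:1 ⇒ Y = (5/6, 1/6)
2. K is the centroid of triangle TWZ ⇒ K = (1, 4/3)
3. X lies on line KZ with KX:XZ = 3:4 ⇒ X = (1, 16/21)
4. F is the intersection of line XW and line KY ⇒ F = (22/25, 37/75)
F = K + t·(Y−K) with t = 18/25, so KF:FY = t:(1−t) = 18/25:7/25

KF:FY = 18/7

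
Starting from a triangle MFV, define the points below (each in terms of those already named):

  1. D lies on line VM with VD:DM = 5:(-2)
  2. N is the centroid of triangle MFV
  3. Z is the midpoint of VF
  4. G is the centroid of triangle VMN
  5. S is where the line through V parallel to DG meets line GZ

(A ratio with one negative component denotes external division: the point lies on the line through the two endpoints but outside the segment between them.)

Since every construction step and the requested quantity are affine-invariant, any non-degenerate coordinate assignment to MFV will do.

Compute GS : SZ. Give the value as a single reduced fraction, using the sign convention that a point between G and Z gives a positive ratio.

GS:SZ = -10/33

Work in coordinates with M = (0, 0), F = (1, 0), V = (0, 1).
1. D lies on line VM with VD:DM = 5:(-2) ⇒ D = (0, -2/3)
2. N is the centroid of triangle MFV ⇒ N = (1/3, 1/3)
3. Z is the midpoint of VF ⇒ Z = (1/2, 1/2)
4. G is the centroid of triangle VMN ⇒ G = (1/9, 4/9)
5. S is where the line through V parallel to DG meets line GZ ⇒ S = (-4/69, 29/69)
S = G + t·(Z−G) with t = -10/23, so GS:SZ = t:(1−t) = -10/23:33/23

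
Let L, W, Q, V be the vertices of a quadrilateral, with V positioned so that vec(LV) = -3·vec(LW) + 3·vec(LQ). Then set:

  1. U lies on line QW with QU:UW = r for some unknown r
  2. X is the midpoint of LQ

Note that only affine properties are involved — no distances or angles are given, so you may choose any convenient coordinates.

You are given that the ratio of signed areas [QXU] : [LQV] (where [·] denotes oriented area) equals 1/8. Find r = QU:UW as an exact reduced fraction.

r = 3

Choose coordinates L = (0, 0), W = (1, 0), Q = (0, 1), V = (-3, 3).
1. With QU:UW = r, write λ = r/(r+1) so U = Q + λ·(W−Q); U is affine-linear in λ
2. X is the midpoint of LQ ⇒ X = (0, 1/2)
Every point depending on U is an affine combination of U and λ-independent points, so each such coordinate is linear in λ; the λ² term in each signed area is a multiple of (W−Q)×(W−Q) = 0, so 2·[QXU] and 2·[LQV] are each linear in λ. Evaluating at λ=0 and λ=1:
  2·[QXU] = 1/2·λ,   2·[LQV] = 3
So [QXU]:[LQV] = (1/2·λ) / (3). Setting this equal to 1/8:
  1/2·λ = 1/8·(3)  ⇒  λ = 3/4
Then r = λ/(1−λ) = (3/4)/(1/4) = 3. Check: with r = 3, U = (3/4, 1/4) and [QXU]:[LQV] = 1/8 as required.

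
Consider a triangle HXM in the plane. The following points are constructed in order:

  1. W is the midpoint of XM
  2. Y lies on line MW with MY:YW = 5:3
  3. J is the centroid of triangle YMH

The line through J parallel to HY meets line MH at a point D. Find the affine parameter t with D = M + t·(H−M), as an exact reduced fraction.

Choose coordinates H = (0, 0), X = (1, 0), M = (0, 1).
1. W is the midpoint of XM ⇒ W = (1/2, 1/2)
2. Y lies on line MW with MY:YW = 5:3 ⇒ Y = (5/16, 11/16)
3. J is the centroid of triangle YMH ⇒ J = (5/48, 9/16)
through J parallel to HY: direction (5/16, 11/16); meets MH at D = (0, 1/3)
D = M + t·(H−M) with t = 2/3

t = 2/3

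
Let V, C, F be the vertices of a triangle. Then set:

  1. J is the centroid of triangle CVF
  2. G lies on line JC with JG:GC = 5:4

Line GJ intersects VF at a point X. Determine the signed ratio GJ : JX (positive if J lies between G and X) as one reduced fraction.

Choose coordinates V = (0, 0), C = (1, 0), F = (0, 1).
1. J is the centroid of triangle CVF ⇒ J = (1/3, 1/3)
2. G lies on line JC with JG:GC = 5:4 ⇒ G = (19/27, 4/27)
line GJ meets VF at X = (0, 1/2)
J = G + t·(X−G) with t = 10/19, so GJ:JX = 10/19:9/19

GJ:JX = 10/9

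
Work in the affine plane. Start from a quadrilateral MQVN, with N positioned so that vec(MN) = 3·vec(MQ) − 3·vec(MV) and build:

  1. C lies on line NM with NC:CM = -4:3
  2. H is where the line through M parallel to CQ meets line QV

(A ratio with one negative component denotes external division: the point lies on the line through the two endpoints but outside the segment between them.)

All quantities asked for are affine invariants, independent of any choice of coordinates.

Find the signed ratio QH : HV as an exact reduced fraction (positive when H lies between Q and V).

Set M = (0, 0), Q = (1, 0), V = (0, 1), N = (3, -3); any affine frame gives the same invariant.
1. C lies on line NM with NC:CM = -4:3 ⇒ C = (-9, 9)
2. H is where the line through M parallel to CQ meets line QV ⇒ H = (10, -9)
H = Q + t·(V−Q) with t = -9, so QH:HV = t:(1−t) = -9:10

QH:HV = -9/10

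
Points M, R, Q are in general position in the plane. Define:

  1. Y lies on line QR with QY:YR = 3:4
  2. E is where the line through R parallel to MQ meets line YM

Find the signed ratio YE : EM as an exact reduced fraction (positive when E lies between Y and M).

YE:EM = -4/7

Set M = (0, 0), R = (1, 0), Q = (0, 1); any affine frame gives the same invariant.
1. Y lies on line QR with QY:YR = 3:4 ⇒ Y = (3/7, 4/7)
2. E is where the line through R parallel to MQ meets line YM ⇒ E = (1, 4/3)
E = Y + t·(M−Y) with t = -4/3, so YE:EM = t:(1−t) = -4/3:7/3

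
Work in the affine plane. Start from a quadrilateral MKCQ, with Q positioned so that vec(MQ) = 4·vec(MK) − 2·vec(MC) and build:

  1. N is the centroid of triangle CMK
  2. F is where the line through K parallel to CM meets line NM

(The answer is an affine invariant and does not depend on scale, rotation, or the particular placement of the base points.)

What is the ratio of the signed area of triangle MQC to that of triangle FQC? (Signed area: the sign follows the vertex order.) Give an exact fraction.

[MQC]:[FQC] = -4/3

Set M = (0, 0), K = (1, 0), C = (0, 1), Q = (4, -2); any affine frame gives the same invariant.
1. N is the centroid of triangle CMK ⇒ N = (1/3, 1/3)
2. F is where the line through K parallel to CM meets line NM ⇒ F = (1, 1)
2·[MQC] = 4, 2·[FQC] = -3
[MQC]:[FQC] = 4:-3 = -4/3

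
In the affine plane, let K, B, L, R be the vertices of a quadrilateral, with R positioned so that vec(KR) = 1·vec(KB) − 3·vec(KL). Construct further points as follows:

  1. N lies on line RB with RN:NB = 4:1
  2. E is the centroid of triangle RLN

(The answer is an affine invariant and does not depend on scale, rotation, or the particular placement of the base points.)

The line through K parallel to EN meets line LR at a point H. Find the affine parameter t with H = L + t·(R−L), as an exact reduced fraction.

t = 5/24

Choose coordinates K = (0, 0), B = (1, 0), L = (0, 1), R = (1, -3).
1. N lies on line RB with RN:NB = 4:1 ⇒ N = (1, -3/5)
2. E is the centroid of triangle RLN ⇒ E = (2/3, -13/15)
through K parallel to EN: direction (1/3, 4/15); meets LR at H = (5/24, 1/6)
H = L + t·(R−L) with t = 5/24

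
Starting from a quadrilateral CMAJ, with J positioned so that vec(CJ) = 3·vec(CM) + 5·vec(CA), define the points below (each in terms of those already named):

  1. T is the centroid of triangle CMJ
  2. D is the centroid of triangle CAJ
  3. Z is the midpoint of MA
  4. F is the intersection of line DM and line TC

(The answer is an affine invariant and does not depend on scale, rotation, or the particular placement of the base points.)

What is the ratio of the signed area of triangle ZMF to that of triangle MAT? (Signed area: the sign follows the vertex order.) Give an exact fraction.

[ZMF]:[MAT] = -5/16

Set C = (0, 0), M = (1, 0), A = (0, 1), J = (3, 5); any affine frame gives the same invariant.
1. T is the centroid of triangle CMJ ⇒ T = (4/3, 5/3)
2. D is the centroid of triangle CAJ ⇒ D = (1, 2)
3. Z is the midpoint of MA ⇒ Z = (1/2, 1/2)
4. F is the intersection of line DM and line TC ⇒ F = (1, 5/4)
2·[ZMF] = 5/8, 2·[MAT] = -2
[ZMF]:[MAT] = 5/8:-2 = -5/16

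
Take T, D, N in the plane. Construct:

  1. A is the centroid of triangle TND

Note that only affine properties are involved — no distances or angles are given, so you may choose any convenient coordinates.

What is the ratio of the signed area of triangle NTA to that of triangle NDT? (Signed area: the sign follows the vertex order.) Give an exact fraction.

[NTA]:[NDT] = -1/3

Set T = (0, 0), D = (1, 0), N = (0, 1); any affine frame gives the same invariant.
1. A is the centroid of triangle TND ⇒ A = (1/3, 1/3)
2·[NTA] = 1/3, 2·[NDT] = -1
[NTA]:[NDT] = 1/3:-1 = -1/3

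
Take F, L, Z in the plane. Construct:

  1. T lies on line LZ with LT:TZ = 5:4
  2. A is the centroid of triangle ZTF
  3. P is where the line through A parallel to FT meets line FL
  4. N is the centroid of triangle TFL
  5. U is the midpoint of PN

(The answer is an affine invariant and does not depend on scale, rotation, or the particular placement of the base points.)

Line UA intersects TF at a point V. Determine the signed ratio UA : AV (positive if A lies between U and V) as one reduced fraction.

Assign F = (0, 0), L = (1, 0), Z = (0, 1) — the answer is frame-independent, so this choice is without loss of generality.
1. T lies on line LZ with LT:TZ = 5:4 ⇒ T = (4/9, 5/9)
2. A is the centroid of triangle ZTF ⇒ A = (4/27, 14/27)
3. P is where the line through A parallel to FT meets line FL ⇒ P = (-4/15, 0)
4. N is the centroid of triangle TFL ⇒ N = (13/27, 5/27)
5. U is the midpoint of PN ⇒ U = (29/270, 5/54)
line UA meets TF at V = (136/1215, 34/243)
A = U + t·(V−U) with t = 9, so UA:AV = 9:-8

UA:AV = -9/8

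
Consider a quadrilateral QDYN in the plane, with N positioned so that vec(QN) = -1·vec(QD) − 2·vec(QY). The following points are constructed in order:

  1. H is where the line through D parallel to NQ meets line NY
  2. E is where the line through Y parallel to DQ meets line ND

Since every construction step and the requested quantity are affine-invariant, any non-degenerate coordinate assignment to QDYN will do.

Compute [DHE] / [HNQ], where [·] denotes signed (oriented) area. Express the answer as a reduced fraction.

Assign Q = (0, 0), D = (1, 0), Y = (0, 1), N = (-1, -2) — the answer is frame-independent, so this choice is without loss of generality.
1. H is where the line through D parallel to NQ meets line NY ⇒ H = (-3, -8)
2. E is where the line through Y parallel to DQ meets line ND ⇒ E = (2, 1)
2·[DHE] = 4, 2·[HNQ] = -2
[DHE]:[HNQ] = 4:-2 = -2

[DHE]:[HNQ] = -2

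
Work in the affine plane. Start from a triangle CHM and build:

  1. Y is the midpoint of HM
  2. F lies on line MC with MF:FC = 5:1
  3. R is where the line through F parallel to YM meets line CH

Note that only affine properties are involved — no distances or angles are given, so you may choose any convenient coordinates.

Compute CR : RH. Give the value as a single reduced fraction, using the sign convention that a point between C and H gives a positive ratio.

Work in coordinates with C = (0, 0), H = (1, 0), M = (0, 1).
1. Y is the midpoint of HM ⇒ Y = (1/2, 1/2)
2. F lies on line MC with MF:FC = 5:1 ⇒ F = (0, 1/6)
3. R is where the line through F parallel to YM meets line CH ⇒ R = (1/6, 0)
R = C + t·(H−C) with t = 1/6, so CR:RH = t:(1−t) = 1/6:5/6

CR:RH = 1/5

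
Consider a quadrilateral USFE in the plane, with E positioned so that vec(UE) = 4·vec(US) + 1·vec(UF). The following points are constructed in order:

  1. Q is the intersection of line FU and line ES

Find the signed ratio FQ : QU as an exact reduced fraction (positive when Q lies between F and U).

Set U = (0, 0), S = (1, 0), F = (0, 1), E = (4, 1); any affine frame gives the same invariant.
1. Q is the intersection of line FU and line ES ⇒ Q = (0, -1/3)
Q = F + t·(U−F) with t = 4/3, so FQ:QU = t:(1−t) = 4/3:-1/3

FQ:QU = -4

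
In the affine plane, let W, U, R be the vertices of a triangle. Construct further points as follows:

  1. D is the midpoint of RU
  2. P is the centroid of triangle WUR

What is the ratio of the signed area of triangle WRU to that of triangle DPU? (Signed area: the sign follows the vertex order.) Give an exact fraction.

[WRU]:[DPU] = -6

Choose coordinates W = (0, 0), U = (1, 0), R = (0, 1).
1. D is the midpoint of RU ⇒ D = (1/2, 1/2)
2. P is the centroid of triangle WUR ⇒ P = (1/3, 1/3)
2·[WRU] = -1, 2·[DPU] = 1/6
[WRU]:[DPU] = -1:1/6 = -6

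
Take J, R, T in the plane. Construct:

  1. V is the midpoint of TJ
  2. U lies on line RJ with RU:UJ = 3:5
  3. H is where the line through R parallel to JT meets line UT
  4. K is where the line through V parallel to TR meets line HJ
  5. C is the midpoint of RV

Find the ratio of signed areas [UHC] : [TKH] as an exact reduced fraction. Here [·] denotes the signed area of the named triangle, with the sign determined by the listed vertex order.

Set J = (0, 0), R = (1, 0), T = (0, 1); any affine frame gives the same invariant.
1. V is the midpoint of TJ ⇒ V = (0, 1/2)
2. U lies on line RJ with RU:UJ = 3:5 ⇒ U = (5/8, 0)
3. H is where the line through R parallel to JT meets line UT ⇒ H = (1, -3/5)
4. K is where the line through V parallel to TR meets line HJ ⇒ K = (5/4, -3/4)
5. C is the midpoint of RV ⇒ C = (1/2, 1/4)
2·[UHC] = 3/160, 2·[TKH] = -1/4
[UHC]:[TKH] = 3/160:-1/4 = -3/40

[UHC]:[TKH] = -3/40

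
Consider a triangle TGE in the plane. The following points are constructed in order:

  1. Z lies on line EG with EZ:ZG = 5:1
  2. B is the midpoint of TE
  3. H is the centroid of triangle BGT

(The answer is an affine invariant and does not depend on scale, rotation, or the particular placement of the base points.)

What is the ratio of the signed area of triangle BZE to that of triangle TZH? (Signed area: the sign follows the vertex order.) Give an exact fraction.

[BZE]:[TZH] = 5

Set T = (0, 0), G = (1, 0), E = (0, 1); any affine frame gives the same invariant.
1. Z lies on line EG with EZ:ZG = 5:1 ⇒ Z = (5/6, 1/6)
2. B is the midpoint of TE ⇒ B = (0, 1/2)
3. H is the centroid of triangle BGT ⇒ H = (1/3, 1/6)
2·[BZE] = 5/12, 2·[TZH] = 1/12
[BZE]:[TZH] = 5/12:1/12 = 5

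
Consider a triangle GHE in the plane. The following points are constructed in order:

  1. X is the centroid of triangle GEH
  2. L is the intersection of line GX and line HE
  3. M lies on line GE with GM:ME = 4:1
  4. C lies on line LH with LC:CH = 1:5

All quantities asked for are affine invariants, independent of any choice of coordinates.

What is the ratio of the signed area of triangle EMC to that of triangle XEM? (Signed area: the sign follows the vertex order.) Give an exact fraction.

[EMC]:[XEM] = 7/4

Choose coordinates G = (0, 0), H = (1, 0), E = (0, 1).
1. X is the centroid of triangle GEH ⇒ X = (1/3, 1/3)
2. L is the intersection of line GX and line HE ⇒ L = (1/2, 1/2)
3. M lies on line GE with GM:ME = 4:1 ⇒ M = (0, 4/5)
4. C lies on line LH with LC:CH = 1:5 ⇒ C = (7/12, 5/12)
2·[EMC] = 7/60, 2·[XEM] = 1/15
[EMC]:[XEM] = 7/60:1/15 = 7/4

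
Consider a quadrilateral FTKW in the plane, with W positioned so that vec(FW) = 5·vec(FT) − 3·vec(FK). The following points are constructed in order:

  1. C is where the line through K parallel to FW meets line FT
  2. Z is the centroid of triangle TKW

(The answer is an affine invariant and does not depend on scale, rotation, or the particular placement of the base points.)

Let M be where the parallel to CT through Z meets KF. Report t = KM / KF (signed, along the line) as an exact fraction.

Work in coordinates with F = (0, 0), T = (1, 0), K = (0, 1), W = (5, -3).
1. C is where the line through K parallel to FW meets line FT ⇒ C = (5/3, 0)
2. Z is the centroid of triangle TKW ⇒ Z = (2, -2/3)
through Z parallel to CT: direction (-2/3, 0); meets KF at M = (0, -2/3)
M = K + t·(F−K) with t = 5/3

t = 5/3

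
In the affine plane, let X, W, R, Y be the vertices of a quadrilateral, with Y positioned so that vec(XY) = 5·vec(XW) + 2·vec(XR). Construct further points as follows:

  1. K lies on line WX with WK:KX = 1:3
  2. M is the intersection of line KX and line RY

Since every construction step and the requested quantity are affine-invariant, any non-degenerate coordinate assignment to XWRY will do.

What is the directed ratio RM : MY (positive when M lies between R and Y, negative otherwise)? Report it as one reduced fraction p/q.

RM:MY = -1/2

Assign X = (0, 0), W = (1, 0), R = (0, 1), Y = (5, 2) — the answer is frame-independent, so this choice is without loss of generality.
1. K lies on line WX with WK:KX = 1:3 ⇒ K = (3/4, 0)
2. M is the intersection of line KX and line RY ⇒ M = (-5, 0)
M = R + t·(Y−R) with t = -1, so RM:MY = t:(1−t) = -1:2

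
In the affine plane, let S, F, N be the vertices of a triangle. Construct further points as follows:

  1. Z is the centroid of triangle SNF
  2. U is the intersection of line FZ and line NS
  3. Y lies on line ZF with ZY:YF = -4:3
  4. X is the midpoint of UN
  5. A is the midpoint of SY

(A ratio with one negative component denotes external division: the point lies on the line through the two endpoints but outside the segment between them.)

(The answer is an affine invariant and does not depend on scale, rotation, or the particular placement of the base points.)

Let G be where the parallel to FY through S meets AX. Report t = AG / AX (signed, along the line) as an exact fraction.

Set S = (0, 0), F = (1, 0), N = (0, 1); any affine frame gives the same invariant.
1. Z is the centroid of triangle SNF ⇒ Z = (1/3, 1/3)
2. U is the intersection of line FZ and line NS ⇒ U = (0, 1/2)
3. Y lies on line ZF with ZY:YF = -4:3 ⇒ Y = (3, -1)
4. X is the midpoint of UN ⇒ X = (0, 3/4)
5. A is the midpoint of SY ⇒ A = (3/2, -1/2)
through S parallel to FY: direction (2, -1); meets AX at G = (9/4, -9/8)
G = A + t·(X−A) with t = -1/2

t = -1/2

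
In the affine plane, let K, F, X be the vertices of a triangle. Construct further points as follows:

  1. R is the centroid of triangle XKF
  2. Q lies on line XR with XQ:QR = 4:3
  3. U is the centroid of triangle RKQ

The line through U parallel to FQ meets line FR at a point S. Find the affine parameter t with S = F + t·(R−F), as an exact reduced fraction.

Set K = (0, 0), F = (1, 0), X = (0, 1); any affine frame gives the same invariant.
1. R is the centroid of triangle XKF ⇒ R = (1/3, 1/3)
2. Q lies on line XR with XQ:QR = 4:3 ⇒ Q = (4/21, 13/21)
3. U is the centroid of triangle RKQ ⇒ U = (11/63, 20/63)
through U parallel to FQ: direction (-17/21, 13/21); meets FR at S = (-5/27, 16/27)
S = F + t·(R−F) with t = 16/9

t = 16/9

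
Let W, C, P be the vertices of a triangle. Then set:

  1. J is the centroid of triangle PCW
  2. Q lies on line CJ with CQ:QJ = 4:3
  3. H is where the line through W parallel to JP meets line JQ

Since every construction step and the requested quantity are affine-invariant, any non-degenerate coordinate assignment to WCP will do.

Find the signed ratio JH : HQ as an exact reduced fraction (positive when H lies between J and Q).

JH:HQ = -7/10

Set W = (0, 0), C = (1, 0), P = (0, 1); any affine frame gives the same invariant.
1. J is the centroid of triangle PCW ⇒ J = (1/3, 1/3)
2. Q lies on line CJ with CQ:QJ = 4:3 ⇒ Q = (13/21, 4/21)
3. H is where the line through W parallel to JP meets line JQ ⇒ H = (-1/3, 2/3)
H = J + t·(Q−J) with t = -7/3, so JH:HQ = t:(1−t) = -7/3:10/3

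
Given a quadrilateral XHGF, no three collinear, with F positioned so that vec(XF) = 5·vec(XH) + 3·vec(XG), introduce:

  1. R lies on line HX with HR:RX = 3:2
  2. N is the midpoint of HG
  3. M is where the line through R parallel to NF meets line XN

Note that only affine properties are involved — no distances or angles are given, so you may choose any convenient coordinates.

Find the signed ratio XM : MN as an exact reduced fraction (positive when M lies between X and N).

XM:MN = -1/2

Set X = (0, 0), H = (1, 0), G = (0, 1), F = (5, 3); any affine frame gives the same invariant.
1. R lies on line HX with HR:RX = 3:2 ⇒ R = (2/5, 0)
2. N is the midpoint of HG ⇒ N = (1/2, 1/2)
3. M is where the line through R parallel to NF meets line XN ⇒ M = (-1/2, -1/2)
M = X + t·(N−X) with t = -1, so XM:MN = t:(1−t) = -1:2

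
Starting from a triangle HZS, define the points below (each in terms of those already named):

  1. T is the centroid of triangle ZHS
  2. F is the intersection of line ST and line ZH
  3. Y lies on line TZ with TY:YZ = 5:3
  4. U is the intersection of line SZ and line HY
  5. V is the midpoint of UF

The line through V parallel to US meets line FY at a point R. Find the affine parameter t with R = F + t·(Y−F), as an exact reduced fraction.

t = 2/3

Choose coordinates H = (0, 0), Z = (1, 0), S = (0, 1).
1. T is the centroid of triangle ZHS ⇒ T = (1/3, 1/3)
2. F is the intersection of line ST and line ZH ⇒ F = (1/2, 0)
3. Y lies on line TZ with TY:YZ = 5:3 ⇒ Y = (3/4, 1/8)
4. U is the intersection of line SZ and line HY ⇒ U = (6/7, 1/7)
5. V is the midpoint of UF ⇒ V = (19/28, 1/14)
through V parallel to US: direction (-6/7, 6/7); meets FY at R = (2/3, 1/12)
R = F + t·(Y−F) with t = 2/3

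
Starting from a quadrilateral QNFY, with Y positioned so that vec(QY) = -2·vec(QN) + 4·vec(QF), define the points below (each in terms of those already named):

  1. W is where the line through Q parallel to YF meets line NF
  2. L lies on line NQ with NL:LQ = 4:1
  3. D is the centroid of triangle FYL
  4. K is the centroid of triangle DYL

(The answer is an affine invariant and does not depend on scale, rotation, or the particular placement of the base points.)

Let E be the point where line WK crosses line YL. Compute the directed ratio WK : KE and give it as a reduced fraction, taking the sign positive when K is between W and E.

Choose coordinates Q = (0, 0), N = (1, 0), F = (0, 1), Y = (-2, 4).
1. W is where the line through Q parallel to YF meets line NF ⇒ W = (-2, 3)
2. L lies on line NQ with NL:LQ = 4:1 ⇒ L = (1/5, 0)
3. D is the centroid of triangle FYL ⇒ D = (-3/5, 5/3)
4. K is the centroid of triangle DYL ⇒ K = (-4/5, 17/9)
line WK meets YL at E = (-233/265, 104/53)
K = W + t·(E−W) with t = 106/99, so WK:KE = 106/99:-7/99

WK:KE = -106/7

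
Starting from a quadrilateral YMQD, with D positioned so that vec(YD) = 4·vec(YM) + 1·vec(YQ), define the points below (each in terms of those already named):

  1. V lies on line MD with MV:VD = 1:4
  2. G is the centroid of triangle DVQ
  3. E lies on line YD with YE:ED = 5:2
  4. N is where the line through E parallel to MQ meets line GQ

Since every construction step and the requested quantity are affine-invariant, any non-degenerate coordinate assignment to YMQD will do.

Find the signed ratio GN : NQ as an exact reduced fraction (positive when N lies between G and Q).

GN:NQ = -17/45

Work in coordinates with Y = (0, 0), M = (1, 0), Q = (0, 1), D = (4, 1).
1. V lies on line MD with MV:VD = 1:4 ⇒ V = (8/5, 1/5)
2. G is the centroid of triangle DVQ ⇒ G = (28/15, 11/15)
3. E lies on line YD with YE:ED = 5:2 ⇒ E = (20/7, 5/7)
4. N is where the line through E parallel to MQ meets line GQ ⇒ N = (3, 4/7)
N = G + t·(Q−G) with t = -17/28, so GN:NQ = t:(1−t) = -17/28:45/28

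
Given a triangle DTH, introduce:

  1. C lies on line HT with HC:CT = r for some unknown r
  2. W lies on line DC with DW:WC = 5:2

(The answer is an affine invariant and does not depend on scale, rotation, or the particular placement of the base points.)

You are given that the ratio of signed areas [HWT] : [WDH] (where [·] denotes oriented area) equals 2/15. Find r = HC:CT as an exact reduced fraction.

r = -3/4

Assign D = (0, 0), T = (1, 0), H = (0, 1) — the answer is frame-independent, so this choice is without loss of generality.
1. With HC:CT = r, write λ = r/(r+1) so C = H + λ·(T−H); C is affine-linear in λ
2. W lies on line DC with DW:WC = 5:2 ⇒ W is an affine combination of earlier points and hence also affine-linear in λ
Every point depending on C is an affine combination of C and λ-independent points, so each such coordinate is linear in λ; the λ² term in each signed area is a multiple of (T−H)×(T−H) = 0, so 2·[HWT] and 2·[WDH] are each linear in λ. Evaluating at λ=0 and λ=1:
  2·[HWT] = 2/7,   2·[WDH] = -5/7·λ
So [HWT]:[WDH] = (2/7) / (-5/7·λ). Setting this equal to 2/15:
  2/7 = 2/15·(-5/7·λ)  ⇒  λ = -3
Then r = λ/(1−λ) = (-3)/(4) = -3/4. Check: with r = -3/4, C = (-3, 4) and [HWT]:[WDH] = 2/15 as required.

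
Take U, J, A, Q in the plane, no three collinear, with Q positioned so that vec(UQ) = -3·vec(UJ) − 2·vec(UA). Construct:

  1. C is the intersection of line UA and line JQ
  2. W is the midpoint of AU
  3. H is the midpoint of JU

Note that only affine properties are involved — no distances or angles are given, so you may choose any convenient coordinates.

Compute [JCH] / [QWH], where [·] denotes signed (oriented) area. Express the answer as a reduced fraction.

[JCH]:[QWH] = 1/11

Set U = (0, 0), J = (1, 0), A = (0, 1), Q = (-3, -2); any affine frame gives the same invariant.
1. C is the intersection of line UA and line JQ ⇒ C = (0, -1/2)
2. W is the midpoint of AU ⇒ W = (0, 1/2)
3. H is the midpoint of JU ⇒ H = (1/2, 0)
2·[JCH] = -1/4, 2·[QWH] = -11/4
[JCH]:[QWH] = -1/4:-11/4 = 1/11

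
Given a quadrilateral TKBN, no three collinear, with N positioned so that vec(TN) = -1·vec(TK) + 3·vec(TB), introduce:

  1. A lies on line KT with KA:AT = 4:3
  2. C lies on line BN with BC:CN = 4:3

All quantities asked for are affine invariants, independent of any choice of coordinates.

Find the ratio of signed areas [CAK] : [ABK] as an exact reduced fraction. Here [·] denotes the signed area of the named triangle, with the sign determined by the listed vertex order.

[CAK]:[ABK] = -15/7

Assign T = (0, 0), K = (1, 0), B = (0, 1), N = (-1, 3) — the answer is frame-independent, so this choice is without loss of generality.
1. A lies on line KT with KA:AT = 4:3 ⇒ A = (3/7, 0)
2. C lies on line BN with BC:CN = 4:3 ⇒ C = (-4/7, 15/7)
2·[CAK] = 60/49, 2·[ABK] = -4/7
[CAK]:[ABK] = 60/49:-4/7 = -15/7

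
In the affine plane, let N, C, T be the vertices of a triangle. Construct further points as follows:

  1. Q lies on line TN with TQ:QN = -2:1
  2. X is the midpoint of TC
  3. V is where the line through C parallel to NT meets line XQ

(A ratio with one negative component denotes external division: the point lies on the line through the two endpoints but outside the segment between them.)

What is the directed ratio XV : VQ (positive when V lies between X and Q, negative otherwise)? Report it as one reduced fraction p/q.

XV:VQ = -1/2

Set N = (0, 0), C = (1, 0), T = (0, 1); any affine frame gives the same invariant.
1. Q lies on line TN with TQ:QN = -2:1 ⇒ Q = (0, -1)
2. X is the midpoint of TC ⇒ X = (1/2, 1/2)
3. V is where the line through C parallel to NT meets line XQ ⇒ V = (1, 2)
V = X + t·(Q−X) with t = -1, so XV:VQ = t:(1−t) = -1:2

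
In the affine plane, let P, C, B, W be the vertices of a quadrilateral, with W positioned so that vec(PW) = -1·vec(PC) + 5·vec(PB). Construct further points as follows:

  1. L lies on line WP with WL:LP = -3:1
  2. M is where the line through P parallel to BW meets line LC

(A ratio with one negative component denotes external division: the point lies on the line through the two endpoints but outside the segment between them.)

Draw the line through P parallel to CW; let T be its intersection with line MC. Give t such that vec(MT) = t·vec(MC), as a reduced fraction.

t = 1/4

Choose coordinates P = (0, 0), C = (1, 0), B = (0, 1), W = (-1, 5).
1. L lies on line WP with WL:LP = -3:1 ⇒ L = (1/2, -5/2)
2. M is where the line through P parallel to BW meets line LC ⇒ M = (5/9, -20/9)
through P parallel to CW: direction (-2, 5); meets MC at T = (2/3, -5/3)
T = M + t·(C−M) with t = 1/4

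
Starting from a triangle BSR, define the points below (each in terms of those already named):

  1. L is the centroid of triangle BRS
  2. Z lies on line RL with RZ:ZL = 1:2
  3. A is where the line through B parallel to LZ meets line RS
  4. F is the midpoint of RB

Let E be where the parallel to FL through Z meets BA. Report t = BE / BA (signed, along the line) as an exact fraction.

Set B = (0, 0), S = (1, 0), R = (0, 1); any affine frame gives the same invariant.
1. L is the centroid of triangle BRS ⇒ L = (1/3, 1/3)
2. Z lies on line RL with RZ:ZL = 1:2 ⇒ Z = (1/9, 7/9)
3. A is where the line through B parallel to LZ meets line RS ⇒ A = (-1, 2)
4. F is the midpoint of RB ⇒ F = (0, 1/2)
through Z parallel to FL: direction (1/3, -1/6); meets BA at E = (-5/9, 10/9)
E = B + t·(A−B) with t = 5/9

t = 5/9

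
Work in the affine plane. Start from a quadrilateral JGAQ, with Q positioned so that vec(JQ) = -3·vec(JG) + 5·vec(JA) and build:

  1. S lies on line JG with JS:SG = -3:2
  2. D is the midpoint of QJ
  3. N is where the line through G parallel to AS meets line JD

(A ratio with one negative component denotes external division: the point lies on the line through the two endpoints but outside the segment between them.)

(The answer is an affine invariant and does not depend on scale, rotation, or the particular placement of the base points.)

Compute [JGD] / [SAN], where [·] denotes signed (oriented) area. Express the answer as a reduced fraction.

[JGD]:[SAN] = 5/4

Choose coordinates J = (0, 0), G = (1, 0), A = (0, 1), Q = (-3, 5).
1. S lies on line JG with JS:SG = -3:2 ⇒ S = (3, 0)
2. D is the midpoint of QJ ⇒ D = (-3/2, 5/2)
3. N is where the line through G parallel to AS meets line JD ⇒ N = (-1/4, 5/12)
2·[JGD] = 5/2, 2·[SAN] = 2
[JGD]:[SAN] = 5/2:2 = 5/4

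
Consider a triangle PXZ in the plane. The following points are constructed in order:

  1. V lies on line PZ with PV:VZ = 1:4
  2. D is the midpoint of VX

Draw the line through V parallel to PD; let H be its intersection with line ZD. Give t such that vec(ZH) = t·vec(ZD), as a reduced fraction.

Work in coordinates with P = (0, 0), X = (1, 0), Z = (0, 1).
1. V lies on line PZ with PV:VZ = 1:4 ⇒ V = (0, 1/5)
2. D is the midpoint of VX ⇒ D = (1/2, 1/10)
through V parallel to PD: direction (1/2, 1/10); meets ZD at H = (2/5, 7/25)
H = Z + t·(D−Z) with t = 4/5

t = 4/5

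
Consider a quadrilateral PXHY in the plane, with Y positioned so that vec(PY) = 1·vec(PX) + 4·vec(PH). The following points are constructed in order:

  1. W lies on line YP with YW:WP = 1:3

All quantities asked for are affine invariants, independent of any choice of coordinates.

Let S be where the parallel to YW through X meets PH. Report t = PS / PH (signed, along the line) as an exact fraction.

t = -4

Work in coordinates with P = (0, 0), X = (1, 0), H = (0, 1), Y = (1, 4).
1. W lies on line YP with YW:WP = 1:3 ⇒ W = (3/4, 3)
through X parallel to YW: direction (-1/4, -1); meets PH at S = (0, -4)
S = P + t·(H−P) with t = -4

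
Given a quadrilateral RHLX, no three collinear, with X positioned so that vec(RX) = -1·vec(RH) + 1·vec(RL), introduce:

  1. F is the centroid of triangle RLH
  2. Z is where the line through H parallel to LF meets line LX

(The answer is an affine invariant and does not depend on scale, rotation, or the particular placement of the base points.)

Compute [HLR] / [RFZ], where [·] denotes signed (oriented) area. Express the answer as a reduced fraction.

Choose coordinates R = (0, 0), H = (1, 0), L = (0, 1), X = (-1, 1).
1. F is the centroid of triangle RLH ⇒ F = (1/3, 1/3)
2. Z is where the line through H parallel to LF meets line LX ⇒ Z = (1/2, 1)
2·[HLR] = 1, 2·[RFZ] = 1/6
[HLR]:[RFZ] = 1:1/6 = 6

[HLR]:[RFZ] = 6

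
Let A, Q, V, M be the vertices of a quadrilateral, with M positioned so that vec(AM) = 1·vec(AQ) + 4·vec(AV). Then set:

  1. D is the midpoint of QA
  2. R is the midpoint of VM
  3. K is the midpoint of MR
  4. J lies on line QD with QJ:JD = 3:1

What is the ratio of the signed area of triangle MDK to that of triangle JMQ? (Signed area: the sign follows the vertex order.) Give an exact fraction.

[MDK]:[JMQ] = 5/12

Choose coordinates A = (0, 0), Q = (1, 0), V = (0, 1), M = (1, 4).
1. D is the midpoint of QA ⇒ D = (1/2, 0)
2. R is the midpoint of VM ⇒ R = (1/2, 5/2)
3. K is the midpoint of MR ⇒ K = (3/4, 13/4)
4. J lies on line QD with QJ:JD = 3:1 ⇒ J = (5/8, 0)
2·[MDK] = -5/8, 2·[JMQ] = -3/2
[MDK]:[JMQ] = -5/8:-3/2 = 5/12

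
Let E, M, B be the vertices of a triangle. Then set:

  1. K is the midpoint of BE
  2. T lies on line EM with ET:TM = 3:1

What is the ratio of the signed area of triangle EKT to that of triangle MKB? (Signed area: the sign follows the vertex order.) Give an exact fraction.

[EKT]:[MKB] = 3/4

Assign E = (0, 0), M = (1, 0), B = (0, 1) — the answer is frame-independent, so this choice is without loss of generality.
1. K is the midpoint of BE ⇒ K = (0, 1/2)
2. T lies on line EM with ET:TM = 3:1 ⇒ T = (3/4, 0)
2·[EKT] = -3/8, 2·[MKB] = -1/2
[EKT]:[MKB] = -3/8:-1/2 = 3/4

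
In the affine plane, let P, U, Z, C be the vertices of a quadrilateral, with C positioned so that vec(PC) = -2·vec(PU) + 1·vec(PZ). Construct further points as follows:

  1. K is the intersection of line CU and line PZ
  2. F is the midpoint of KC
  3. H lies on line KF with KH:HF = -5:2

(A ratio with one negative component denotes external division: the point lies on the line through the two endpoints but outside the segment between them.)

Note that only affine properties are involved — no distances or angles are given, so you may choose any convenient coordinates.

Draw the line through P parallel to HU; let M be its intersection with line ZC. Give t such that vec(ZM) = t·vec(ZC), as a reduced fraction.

Assign P = (0, 0), U = (1, 0), Z = (0, 1), C = (-2, 1) — the answer is frame-independent, so this choice is without loss of generality.
1. K is the intersection of line CU and line PZ ⇒ K = (0, 1/3)
2. F is the midpoint of KC ⇒ F = (-1, 2/3)
3. H lies on line KF with KH:HF = -5:2 ⇒ H = (-5/3, 8/9)
through P parallel to HU: direction (8/3, -8/9); meets ZC at M = (-3, 1)
M = Z + t·(C−Z) with t = 3/2

t = 3/2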